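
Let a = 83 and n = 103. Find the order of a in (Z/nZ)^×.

51

By Lagrange's theorem, ord_103(83) divides φ(103) = 103 − 1 = 102 = 2 · 3 · 17.
Divisors of 102: 1, 2, 3, 6, 17, 34, 51, 102.
Test each divisor d:
83^1 ≡ 83 (mod 103)
83^2 ≡ 91 (mod 103)
83^3 ≡ 34 (mod 103)
83^6 ≡ 23 (mod 103)
83^17 ≡ 56 (mod 103)
83^34 ≡ 46 (mod 103)
83^51 ≡ 1 (mod 103) ✓
The smallest such exponent is 51, so the order of 83 is 51.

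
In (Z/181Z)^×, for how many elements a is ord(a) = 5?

φ(181) = 181 − 1 = 180 = 2^2 · 3^2 · 5.
(Z/181Z)^× is cyclic (|G| = 180); a cyclic group of order m has exactly φ(d) elements of each order d | m, and none otherwise.
5 | 180, and φ(5) = 5 − 1 = 4.

4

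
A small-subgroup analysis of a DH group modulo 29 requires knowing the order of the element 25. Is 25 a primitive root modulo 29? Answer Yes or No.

No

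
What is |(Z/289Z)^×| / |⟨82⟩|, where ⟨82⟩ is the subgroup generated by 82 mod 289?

ord(82) | φ(289) = φ(17^2) = 17·(17−1) = 272 = 2^4 · 17.
Divisors of 272: 1, 2, 4, 8, 16, 17, 34, 68, 136, 272.
Check 82^d mod 289 for each divisor in increasing order:
82^1 ≡ 82 (mod 289)
82^2 ≡ 77 (mod 289)
82^4 ≡ 149 (mod 289)
82^8 ≡ 237 (mod 289)
82^16 ≡ 103 (mod 289)
82^17 ≡ 65 (mod 289)
82^34 ≡ 179 (mod 289)
82^68 ≡ 251 (mod 289)
82^136 ≡ 288 (mod 289)
82^272 ≡ 1 (mod 289) ✓
Thus |⟨82⟩| = ord(82) = 272.
The index is φ(289) / ord(82) = 272 / 272 = 1.

1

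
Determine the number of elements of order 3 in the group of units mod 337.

2

φ(337) = 337 − 1 = 336 = 2^4 · 3 · 7.
In a cyclic group of order 336, there are φ(d) elements of order d for each divisor d of 336, and zero for non-divisors.
3 | 336, and φ(3) = 3 − 1 = 2.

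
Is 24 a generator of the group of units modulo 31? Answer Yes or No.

φ(31) = 31 − 1 = 30 = 2 · 3 · 5.
24 is a primitive root mod 31 iff 24^(φ(31)/q) ≢ 1 for every prime q | φ(31), i.e. q ∈ {2, 3, 5}.
24^15 ≡ 30 (mod 31)  [q = 2: ≢ 1 ✓]
24^10 ≡ 25 (mod 31)  [q = 3: ≢ 1 ✓]
24^6 ≡ 4 (mod 31)  [q = 5: ≢ 1 ✓]
None equal 1, so ord_31(24) = 30: 24 is a primitive root.

Yes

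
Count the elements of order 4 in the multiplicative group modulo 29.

φ(29) = 29 − 1 = 28 = 2^2 · 7.
In a cyclic group of order 28, there are φ(d) elements of order d for each divisor d of 28, and zero for non-divisors.
4 = 2^2 divides 28, and φ(4) = 2.

2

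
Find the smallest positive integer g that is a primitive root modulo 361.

φ(361) = φ(19^2) = 19·(19−1) = 342 = 2 · 3^2 · 19.
Test candidates g = 2, 3, … against the prime factors q ∈ {2, 3, 19} of φ(361): g is a generator iff g^(342/q) ≢ 1 for every such q.
g = 2: 2^171 ≡ 360; 2^114 ≡ 292; 2^18 ≡ 58 — none is 1, so 2 is a primitive root.
The smallest primitive root modulo 361 is 2.

2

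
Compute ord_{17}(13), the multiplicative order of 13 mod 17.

4

By Lagrange's theorem, ord_17(13) divides φ(17) = 17 − 1 = 16 = 2^4.
Divisors of 16: 1, 2, 4, 8, 16.
Evaluate successive powers at the divisors of 16:
13^1 ≡ 13 (mod 17)
13^2 ≡ 16 (mod 17)
13^4 ≡ 1 (mod 17) ✓
So ord_17(13) = 4.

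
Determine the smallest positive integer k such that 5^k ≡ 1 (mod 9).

6

By Lagrange's theorem, ord_9(5) divides φ(9) = φ(3^2) = 3·(3−1) = 6 = 2 · 3.
Divisors of 6: 1, 2, 3, 6.
Test each divisor d:
5^1 ≡ 5 (mod 9)
5^2 ≡ 7 (mod 9)
5^3 ≡ 8 (mod 9)
5^6 ≡ 1 (mod 9) ✓
So ord_9(5) = 6.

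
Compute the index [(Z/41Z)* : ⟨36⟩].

The order of 36 must divide φ(41) = 41 − 1 = 40 = 2^3 · 5.
Divisors of 40: 1, 2, 4, 5, 8, 10, 20, 40.
Check 36^d mod 41 for each divisor in increasing order:
36^1 ≡ 36 (mod 41)
36^2 ≡ 25 (mod 41)
36^4 ≡ 10 (mod 41)
36^5 ≡ 32 (mod 41)
36^8 ≡ 18 (mod 41)
36^10 ≡ 40 (mod 41)
36^20 ≡ 1 (mod 41) ✓
So ord_41(36) = 20, hence |⟨36⟩| = 20.
Index = |(Z/41Z)^×| / |⟨36⟩| = 40 / 20 = 2.

2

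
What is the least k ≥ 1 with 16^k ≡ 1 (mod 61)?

15

The order of 16 must divide φ(61) = 61 − 1 = 60 = 2^2 · 3 · 5.
Divisors of 60: 1, 2, 3, 4, 5, 6, 10, 12, 15, 20, 30, 60.
Evaluate successive powers at the divisors of 60:
16^1 ≡ 16 (mod 61)
16^2 ≡ 12 (mod 61)
16^3 ≡ 9 (mod 61)
16^4 ≡ 22 (mod 61)
16^5 ≡ 47 (mod 61)
16^6 ≡ 20 (mod 61)
16^10 ≡ 13 (mod 61)
16^12 ≡ 34 (mod 61)
16^15 ≡ 1 (mod 61) ✓
So ord_61(16) = 15.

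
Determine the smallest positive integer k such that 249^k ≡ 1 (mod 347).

By Lagrange's theorem, ord_347(249) divides φ(347) = 347 − 1 = 346 = 2 · 173.
Divisors of 346: 1, 2, 173, 346.
Test each divisor d:
249^1 ≡ 249
249^2 ≡ 235
249^173 ≡ 1
So ord_347(249) = 173.

173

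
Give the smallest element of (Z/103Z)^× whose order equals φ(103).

5

φ(103) = 103 − 1 = 102 = 2 · 3 · 17.
Test candidates g = 2, 3, … against the prime factors q ∈ {2, 3, 17} of φ(103): g is a generator iff g^(102/q) ≢ 1 for every such q.
g = 2: 2^51 ≡ 1 — hits 1, so not a primitive root.
g = 3: 3^51 ≡ 102; 3^34 ≡ 1 — hits 1, so not a primitive root.
g = 4: 4^51 ≡ 1 — hits 1, so not a primitive root.
g = 5: 5^51 ≡ 102; 5^34 ≡ 56; 5^6 ≡ 72 — none is 1, so 5 is a primitive root.
Hence the least primitive root of 103 is 5.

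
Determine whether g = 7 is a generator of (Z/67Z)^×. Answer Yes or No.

Yes

φ(67) = 67 − 1 = 66 = 2 · 3 · 11.
An element g generates (Z/67Z)^× iff g^(66/q) ≢ 1 (mod 67) for each prime q ∈ {2, 3, 11}.
7^33 ≡ 66 (mod 67)  [q = 2: ≢ 1 ✓]
7^22 ≡ 29 (mod 67)  [q = 3: ≢ 1 ✓]
7^6 ≡ 64 (mod 67)  [q = 11: ≢ 1 ✓]
Every test exponent gives a nontrivial residue, hence 7 generates the full group.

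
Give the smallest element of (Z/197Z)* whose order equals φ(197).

2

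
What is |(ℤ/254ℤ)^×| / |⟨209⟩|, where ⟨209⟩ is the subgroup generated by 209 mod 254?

2

The order of 209 must divide φ(254) = φ(2)·φ(127) = 1·126 = 126 = 2 · 3^2 · 7.
Divisors of 126: 1, 2, 3, 6, 7, 9, 14, 18, 21, 42, 63, 126.
Check 209^d mod 254 for each divisor in increasing order:
209^1 ≡ 209
209^2 ≡ 247
209^3 ≡ 61
209^6 ≡ 165
209^7 ≡ 195
209^9 ≡ 159
209^14 ≡ 179
209^18 ≡ 135
209^21 ≡ 107
209^42 ≡ 19
209^63 ≡ 1
The order of 209 is 63, so the subgroup it generates has 63 elements.
The index is φ(254) / ord(209) = 126 / 63 = 2.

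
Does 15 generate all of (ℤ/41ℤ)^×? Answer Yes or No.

φ(41) = 41 − 1 = 40 = 2^3 · 5.
Test 15^(40/q) mod 41 for each prime factor q of 40:
15^20 ≡ 40 (mod 41)  [q = 2: ≢ 1 ✓]
15^8 ≡ 18 (mod 41)  [q = 5: ≢ 1 ✓]
All checks pass, so 15 has order 40 and is a primitive root modulo 41.

Yes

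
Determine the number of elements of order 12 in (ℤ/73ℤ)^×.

4

φ(73) = 73 − 1 = 72 = 2^3 · 3^2.
Since (Z/73Z)^× is cyclic of order 72, the number of elements of order d is φ(d) when d | 72 and 0 otherwise.
12 = 2^2 · 3 divides 72, and φ(12) = 4.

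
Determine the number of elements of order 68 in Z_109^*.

0

φ(109) = 109 − 1 = 108 = 2^2 · 3^3.
In a cyclic group of order 108, there are φ(d) elements of order d for each divisor d of 108, and zero for non-divisors.
Since 68 ∤ 108, the count is 0.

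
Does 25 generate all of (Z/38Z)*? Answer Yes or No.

No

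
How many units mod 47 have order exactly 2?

φ(47) = 47 − 1 = 46 = 2 · 23.
(Z/47Z)^× is cyclic (|G| = 46); a cyclic group of order m has exactly φ(d) elements of each order d | m, and none otherwise.
2 | 46, and φ(2) = 2 − 1 = 1.

1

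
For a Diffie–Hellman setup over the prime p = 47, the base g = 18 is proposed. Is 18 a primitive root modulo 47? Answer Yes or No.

No

φ(47) = 47 − 1 = 46 = 2 · 23.
18 is a primitive root mod 47 iff 18^(φ(47)/q) ≢ 1 for every prime q | φ(47), i.e. q ∈ {2, 23}.
18^23 ≡ 1 (mod 47)  [q = 2: ≡ 1 ✗]
18^2 ≡ 42 (mod 47)  [q = 23: ≢ 1 ✓]
18^23 ≡ 1 shows ord(18) | 23, strictly less than φ(47); not a primitive root.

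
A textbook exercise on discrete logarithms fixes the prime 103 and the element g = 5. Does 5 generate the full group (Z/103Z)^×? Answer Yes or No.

φ(103) = 103 − 1 = 102 = 2 · 3 · 17.
It suffices to check that the order of 5 is not a proper divisor of 102: compute 5^(102/q) for q ∈ {2, 3, 17}.
5^51 ≡ 102 (mod 103)  [q = 2: ≢ 1 ✓]
5^34 ≡ 56 (mod 103)  [q = 3: ≢ 1 ✓]
5^6 ≡ 72 (mod 103)  [q = 17: ≢ 1 ✓]
All checks pass, so 5 has order 102 and is a primitive root modulo 103.

Yes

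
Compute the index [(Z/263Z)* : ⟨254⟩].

1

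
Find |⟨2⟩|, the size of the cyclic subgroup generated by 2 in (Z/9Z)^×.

6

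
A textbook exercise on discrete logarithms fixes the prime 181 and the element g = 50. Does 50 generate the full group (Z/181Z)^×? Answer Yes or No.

Yes

φ(181) = 181 − 1 = 180 = 2^2 · 3^2 · 5.
It suffices to check that the order of 50 is not a proper divisor of 180: compute 50^(180/q) for q ∈ {2, 3, 5}.
50^90 ≡ 180 (mod 181)  [q = 2: ≢ 1 ✓]
50^60 ≡ 48 (mod 181)  [q = 3: ≢ 1 ✓]
50^36 ≡ 125 (mod 181)  [q = 5: ≢ 1 ✓]
None equal 1, so ord_181(50) = 180: 50 is a primitive root.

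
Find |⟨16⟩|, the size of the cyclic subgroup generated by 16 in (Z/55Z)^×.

The order of 16 must divide φ(55) = φ(5·11) = (5−1)·(11−1) = 4·10 = 40 = 2^3 · 5.
Divisors of 40: 1, 2, 4, 5, 8, 10, 20, 40.
Check 16^d mod 55 for each divisor in increasing order:
16^1 ≡ 16
16^2 ≡ 36
16^4 ≡ 31
16^5 ≡ 1
Hence ord(16) = 5.

5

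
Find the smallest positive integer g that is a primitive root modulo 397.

5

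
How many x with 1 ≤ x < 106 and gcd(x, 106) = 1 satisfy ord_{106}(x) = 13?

12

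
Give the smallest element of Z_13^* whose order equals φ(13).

φ(13) = 13 − 1 = 12 = 2^2 · 3.
g is a primitive root iff g^(12/q) ≢ 1 (mod 13) for each prime q ∈ {2, 3}.
g = 2: 2^6 ≡ 12; 2^4 ≡ 3 — none is 1, so 2 is a primitive root.
So 2 is the smallest generator of (Z/13Z)^×.

2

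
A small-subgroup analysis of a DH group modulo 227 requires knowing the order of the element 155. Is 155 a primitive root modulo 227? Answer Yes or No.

No

φ(227) = 227 − 1 = 226 = 2 · 113.
155 is a primitive root mod 227 iff 155^(φ(227)/q) ≢ 1 for every prime q | φ(227), i.e. q ∈ {2, 113}.
155^113 ≡ 1 (mod 227)  [q = 2: ≡ 1 ✗]
155^2 ≡ 190 (mod 227)  [q = 113: ≢ 1 ✓]
Since 155^113 ≡ 1, the order of 155 divides 113 < 226, so 155 is not a primitive root.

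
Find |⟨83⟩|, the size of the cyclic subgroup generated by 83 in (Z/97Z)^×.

By Lagrange's theorem, ord_97(83) divides φ(97) = 97 − 1 = 96 = 2^5 · 3.
Divisors of 96: 1, 2, 3, 4, 6, 8, 12, 16, 24, 32, 48, 96.
Check 83^d mod 97 for each divisor in increasing order:
83^1 ≡ 83
83^2 ≡ 2
83^3 ≡ 69
83^4 ≡ 4
83^6 ≡ 8
83^8 ≡ 16
83^12 ≡ 64
83^16 ≡ 62
83^24 ≡ 22
83^32 ≡ 61
83^48 ≡ 96
83^96 ≡ 1
Therefore the multiplicative order of 83 modulo 97 is 96.

96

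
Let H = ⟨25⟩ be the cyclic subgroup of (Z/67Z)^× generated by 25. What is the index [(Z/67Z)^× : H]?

The order of 25 must divide φ(67) = 67 − 1 = 66 = 2 · 3 · 11.
Divisors of 66: 1, 2, 3, 6, 11, 22, 33, 66.
Check 25^d mod 67 for each divisor in increasing order:
25^1 ≡ 25 (mod 67)
25^2 ≡ 22 (mod 67)
25^3 ≡ 14 (mod 67)
25^6 ≡ 62 (mod 67)
25^11 ≡ 1 (mod 67) ✓
So ord_67(25) = 11, hence |⟨25⟩| = 11.
Index = |(Z/67Z)^×| / |⟨25⟩| = 66 / 11 = 6.

6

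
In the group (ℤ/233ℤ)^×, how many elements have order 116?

56

φ(233) = 233 − 1 = 232 = 2^3 · 29.
In a cyclic group of order 232, there are φ(d) elements of order d for each divisor d of 232, and zero for non-divisors.
116 = 2^2 · 29 divides 232, and φ(116) = 56.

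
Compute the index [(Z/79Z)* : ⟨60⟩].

1

By Lagrange's theorem, ord_79(60) divides φ(79) = 79 − 1 = 78 = 2 · 3 · 13.
Divisors of 78: 1, 2, 3, 6, 13, 26, 39, 78.
Check 60^d mod 79 for each divisor in increasing order:
60^1 ≡ 60 (mod 79)
60^2 ≡ 45 (mod 79)
60^3 ≡ 14 (mod 79)
60^6 ≡ 38 (mod 79)
60^13 ≡ 56 (mod 79)
60^26 ≡ 55 (mod 79)
60^39 ≡ 78 (mod 79)
60^78 ≡ 1 (mod 79) ✓
So ord_79(60) = 78, hence |⟨60⟩| = 78.
Index = |(Z/79Z)^×| / |⟨60⟩| = 78 / 78 = 1.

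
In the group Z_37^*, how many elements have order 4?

2

φ(37) = 37 − 1 = 36 = 2^2 · 3^2.
In a cyclic group of order 36, there are φ(d) elements of order d for each divisor d of 36, and zero for non-divisors.
4 = 2^2 divides 36, and φ(4) = 2.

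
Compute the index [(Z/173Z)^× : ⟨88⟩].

ord(88) | φ(173) = 173 − 1 = 172 = 2^2 · 43.
Divisors of 172: 1, 2, 4, 43, 86, 172.
Evaluate successive powers at the divisors of 172:
88^1 ≡ 88
88^2 ≡ 132
88^4 ≡ 124
88^43 ≡ 172
88^86 ≡ 1
The order of 88 is 86, so the subgroup it generates has 86 elements.
The index is φ(173) / ord(88) = 172 / 86 = 2.

2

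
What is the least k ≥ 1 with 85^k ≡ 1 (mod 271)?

135

The order of 85 must divide φ(271) = 271 − 1 = 270 = 2 · 3^3 · 5.
Divisors of 270: 1, 2, 3, 5, 6, 9, 10, 15, 18, 27, 30, 45, 54, 90, 135, 270.
Compute 85^d (mod 271) for the divisors d until we hit 1:
85^1 ≡ 85 (mod 271)
85^2 ≡ 179 (mod 271)
85^3 ≡ 39 (mod 271)
85^5 ≡ 206 (mod 271)
85^6 ≡ 166 (mod 271)
85^9 ≡ 241 (mod 271)
85^10 ≡ 160 (mod 271)
85^15 ≡ 169 (mod 271)
85^18 ≡ 87 (mod 271)
85^27 ≡ 100 (mod 271)
85^30 ≡ 106 (mod 271)
85^45 ≡ 28 (mod 271)
85^54 ≡ 244 (mod 271)
85^90 ≡ 242 (mod 271)
85^135 ≡ 1 (mod 271) ✓
Hence ord(85) = 135.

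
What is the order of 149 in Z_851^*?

22

Since 149 ∈ (Z/851Z)^×, its order divides φ(851) = φ(23·37) = (23−1)·(37−1) = 22·36 = 792 = 2^3 · 3^2 · 11.
Divisors of 792: 1, 2, 3, 4, 6, 8, 9, 11, 12, 18, 22, 24, 33, 36, 44, 66, 72, 88, 99, 132, 198, 264, 396, 792.
Check 149^d mod 851 for each divisor in increasing order:
149^1 ≡ 149 (mod 851)
149^2 ≡ 75 (mod 851)
149^3 ≡ 112 (mod 851)
149^4 ≡ 519 (mod 851)
149^6 ≡ 630 (mod 851)
149^8 ≡ 445 (mod 851)
149^9 ≡ 778 (mod 851)
149^11 ≡ 482 (mod 851)
149^12 ≡ 334 (mod 851)
149^18 ≡ 223 (mod 851)
149^22 ≡ 1 (mod 851) ✓
So ord_851(149) = 22.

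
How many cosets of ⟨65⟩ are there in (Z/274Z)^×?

4

By Lagrange's theorem, ord_274(65) divides φ(274) = φ(2)·φ(137) = 1·136 = 136 = 2^3 · 17.
Divisors of 136: 1, 2, 4, 8, 17, 34, 68, 136.
Check 65^d mod 274 for each divisor in increasing order:
65^1 ≡ 65 (mod 274)
65^2 ≡ 115 (mod 274)
65^4 ≡ 73 (mod 274)
65^8 ≡ 123 (mod 274)
65^17 ≡ 273 (mod 274)
65^34 ≡ 1 (mod 274) ✓
So ord_274(65) = 34, hence |⟨65⟩| = 34.
[(Z/274Z)^× : ⟨65⟩] = 136/34 = 4.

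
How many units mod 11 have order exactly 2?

φ(11) = 11 − 1 = 10 = 2 · 5.
In a cyclic group of order 10, there are φ(d) elements of order d for each divisor d of 10, and zero for non-divisors.
2 | 10, and φ(2) = 2 − 1 = 1.

1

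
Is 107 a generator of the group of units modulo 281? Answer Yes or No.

Yes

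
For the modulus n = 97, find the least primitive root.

5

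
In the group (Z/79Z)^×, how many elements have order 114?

0

φ(79) = 79 − 1 = 78 = 2 · 3 · 13.
Since (Z/79Z)^× is cyclic of order 78, the number of elements of order d is φ(d) when d | 78 and 0 otherwise.
Since 114 ∤ 78, the count is 0.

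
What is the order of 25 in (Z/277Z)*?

138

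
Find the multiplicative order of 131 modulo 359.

ord(131) | φ(359) = 359 − 1 = 358 = 2 · 179.
Divisors of 358: 1, 2, 179, 358.
Test each divisor d:
131^1 ≡ 131 (mod 359)
131^2 ≡ 288 (mod 359)
131^179 ≡ 1 (mod 359) ✓
The smallest such exponent is 179, so the order of 131 is 179.

179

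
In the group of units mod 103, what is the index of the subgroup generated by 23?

6

By Lagrange's theorem, ord_103(23) divides φ(103) = 103 − 1 = 102 = 2 · 3 · 17.
Divisors of 102: 1, 2, 3, 6, 17, 34, 51, 102.
Evaluate successive powers at the divisors of 102:
23^1 ≡ 23 (mod 103)
23^2 ≡ 14 (mod 103)
23^3 ≡ 13 (mod 103)
23^6 ≡ 66 (mod 103)
23^17 ≡ 1 (mod 103) ✓
So ord_103(23) = 17, hence |⟨23⟩| = 17.
Index = |(Z/103Z)^×| / |⟨23⟩| = 102 / 17 = 6.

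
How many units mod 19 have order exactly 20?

0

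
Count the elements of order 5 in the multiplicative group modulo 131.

4

φ(131) = 131 − 1 = 130 = 2 · 5 · 13.
In a cyclic group of order 130, there are φ(d) elements of order d for each divisor d of 130, and zero for non-divisors.
5 | 130, and φ(5) = 5 − 1 = 4.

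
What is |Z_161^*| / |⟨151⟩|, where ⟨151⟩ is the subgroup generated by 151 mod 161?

4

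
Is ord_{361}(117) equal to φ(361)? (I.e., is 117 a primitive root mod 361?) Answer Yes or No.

Yes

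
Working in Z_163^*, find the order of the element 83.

The order of 83 must divide φ(163) = 163 − 1 = 162 = 2 · 3^4.
Divisors of 162: 1, 2, 3, 6, 9, 18, 27, 54, 81, 162.
Evaluate successive powers at the divisors of 162:
83^1 ≡ 83
83^2 ≡ 43
83^3 ≡ 146
83^6 ≡ 126
83^9 ≡ 140
83^18 ≡ 40
83^27 ≡ 58
83^54 ≡ 104
83^81 ≡ 1
Therefore the multiplicative order of 83 modulo 163 is 81.

81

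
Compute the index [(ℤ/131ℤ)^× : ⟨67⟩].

Since 67 ∈ (Z/131Z)^×, its order divides φ(131) = 131 − 1 = 130 = 2 · 5 · 13.
Divisors of 130: 1, 2, 5, 10, 13, 26, 65, 130.
Evaluate successive powers at the divisors of 130:
67^1 ≡ 67 (mod 131)
67^2 ≡ 35 (mod 131)
67^5 ≡ 69 (mod 131)
67^10 ≡ 45 (mod 131)
67^13 ≡ 70 (mod 131)
67^26 ≡ 53 (mod 131)
67^65 ≡ 130 (mod 131)
67^130 ≡ 1 (mod 131) ✓
Thus |⟨67⟩| = ord(67) = 130.
[(Z/131Z)^× : ⟨67⟩] = 130/130 = 1.

1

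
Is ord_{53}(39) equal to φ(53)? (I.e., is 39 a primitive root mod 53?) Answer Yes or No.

Yes

φ(53) = 53 − 1 = 52 = 2^2 · 13.
39 is a primitive root mod 53 iff 39^(φ(53)/q) ≢ 1 for every prime q | φ(53), i.e. q ∈ {2, 13}.
39^26 ≡ 52 (mod 53)  [q = 2: ≢ 1 ✓]
39^4 ≡ 44 (mod 53)  [q = 13: ≢ 1 ✓]
All checks pass, so 39 has order 52 and is a primitive root modulo 53.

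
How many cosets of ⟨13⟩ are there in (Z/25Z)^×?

Since 13 ∈ (Z/25Z)^×, its order divides φ(25) = φ(5^2) = 5·(5−1) = 20 = 2^2 · 5.
Divisors of 20: 1, 2, 4, 5, 10, 20.
Test each divisor d:
13^1 ≡ 13
13^2 ≡ 19
13^4 ≡ 11
13^5 ≡ 18
13^10 ≡ 24
13^20 ≡ 1
Thus |⟨13⟩| = ord(13) = 20.
[(Z/25Z)^× : ⟨13⟩] = 20/20 = 1.

1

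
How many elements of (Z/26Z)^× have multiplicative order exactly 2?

1

φ(26) = φ(2)·φ(13) = 1·12 = 12 = 2^2 · 3.
In a cyclic group of order 12, there are φ(d) elements of order d for each divisor d of 12, and zero for non-divisors.
2 | 12, and φ(2) = 2 − 1 = 1.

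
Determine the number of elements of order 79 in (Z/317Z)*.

78

φ(317) = 317 − 1 = 316 = 2^2 · 79.
(Z/317Z)^× is cyclic (|G| = 316); a cyclic group of order m has exactly φ(d) elements of each order d | m, and none otherwise.
79 | 316, and φ(79) = 79 − 1 = 78.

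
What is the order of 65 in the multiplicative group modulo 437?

66

The order of 65 must divide φ(437) = φ(19·23) = (19−1)·(23−1) = 18·22 = 396 = 2^2 · 3^2 · 11.
Divisors of 396: 1, 2, 3, 4, 6, 9, 11, 12, 18, 22, 33, 36, 44, 66, 99, 132, 198, 396.
Evaluate successive powers at the divisors of 396:
65^1 ≡ 65 (mod 437)
65^2 ≡ 292 (mod 437)
65^3 ≡ 189 (mod 437)
65^4 ≡ 49 (mod 437)
65^6 ≡ 324 (mod 437)
65^9 ≡ 56 (mod 437)
65^11 ≡ 183 (mod 437)
65^12 ≡ 96 (mod 437)
65^18 ≡ 77 (mod 437)
65^22 ≡ 277 (mod 437)
65^33 ≡ 436 (mod 437)
65^36 ≡ 248 (mod 437)
65^44 ≡ 254 (mod 437)
65^66 ≡ 1 (mod 437) ✓
The smallest such exponent is 66, so the order of 65 is 66.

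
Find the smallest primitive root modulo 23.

5

φ(23) = 23 − 1 = 22 = 2 · 11.
g is a primitive root iff g^(22/q) ≢ 1 (mod 23) for each prime q ∈ {2, 11}.
g = 2: 2^11 ≡ 1 — hits 1, so not a primitive root.
g = 3: 3^11 ≡ 1 — hits 1, so not a primitive root.
g = 4: 4^11 ≡ 1 — hits 1, so not a primitive root.
g = 5: 5^11 ≡ 22; 5^2 ≡ 2 — none is 1, so 5 is a primitive root.
So 5 is the smallest generator of (Z/23Z)^×.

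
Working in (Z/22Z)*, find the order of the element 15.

5

ord(15) | φ(22) = φ(2)·φ(11) = 1·10 = 10 = 2 · 5.
Divisors of 10: 1, 2, 5, 10.
Evaluate successive powers at the divisors of 10:
15^1 ≡ 15 (mod 22)
15^2 ≡ 5 (mod 22)
15^5 ≡ 1 (mod 22) ✓
So ord_22(15) = 5.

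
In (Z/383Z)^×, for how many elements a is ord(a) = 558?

φ(383) = 383 − 1 = 382 = 2 · 191.
Since (Z/383Z)^× is cyclic of order 382, the number of elements of order d is φ(d) when d | 382 and 0 otherwise.
Since 558 ∤ 382, the count is 0.

0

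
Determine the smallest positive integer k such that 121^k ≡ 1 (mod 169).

78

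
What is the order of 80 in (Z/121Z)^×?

55

Since 80 ∈ (Z/121Z)^×, its order divides φ(121) = φ(11^2) = 11·(11−1) = 110 = 2 · 5 · 11.
Divisors of 110: 1, 2, 5, 10, 11, 22, 55, 110.
Check 80^d mod 121 for each divisor in increasing order:
80^1 ≡ 80
80^2 ≡ 108
80^5 ≡ 89
80^10 ≡ 56
80^11 ≡ 3
80^22 ≡ 9
80^55 ≡ 1
Hence ord(80) = 55.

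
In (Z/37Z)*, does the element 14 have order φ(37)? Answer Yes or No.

No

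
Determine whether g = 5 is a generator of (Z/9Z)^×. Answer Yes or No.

Yes

φ(9) = φ(3^2) = 3·(3−1) = 6 = 2 · 3.
It suffices to check that the order of 5 is not a proper divisor of 6: compute 5^(6/q) for q ∈ {2, 3}.
5^3 ≡ 8 (mod 9)  [q = 2: ≢ 1 ✓]
5^2 ≡ 7 (mod 9)  [q = 3: ≢ 1 ✓]
All checks pass, so 5 has order 6 and is a primitive root modulo 9.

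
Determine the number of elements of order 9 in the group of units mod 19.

6

φ(19) = 19 − 1 = 18 = 2 · 3^2.
In a cyclic group of order 18, there are φ(d) elements of order d for each divisor d of 18, and zero for non-divisors.
9 = 3^2 divides 18, and φ(9) = 6.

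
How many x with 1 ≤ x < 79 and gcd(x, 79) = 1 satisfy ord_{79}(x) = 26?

φ(79) = 79 − 1 = 78 = 2 · 3 · 13.
Since (Z/79Z)^× is cyclic of order 78, the number of elements of order d is φ(d) when d | 78 and 0 otherwise.
26 = 2 · 13 divides 78, and φ(26) = 12.

12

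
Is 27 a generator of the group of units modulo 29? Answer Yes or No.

Yes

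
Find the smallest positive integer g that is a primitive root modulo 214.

5

φ(214) = φ(2)·φ(107) = 1·106 = 106 = 2 · 53.
Test candidates g = 2, 3, … against the prime factors q ∈ {2, 53} of φ(214): g is a generator iff g^(106/q) ≢ 1 for every such q.
g = 2: gcd(2, 214) = 2 > 1, not a unit — skip.
g = 3: 3^53 ≡ 1 — hits 1, so not a primitive root.
g = 4: gcd(4, 214) = 2 > 1, not a unit — skip.
g = 5: 5^53 ≡ 213; 5^2 ≡ 25 — none is 1, so 5 is a primitive root.
So 5 is the smallest generator of (Z/214Z)^×.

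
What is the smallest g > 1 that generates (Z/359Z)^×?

7

φ(359) = 359 − 1 = 358 = 2 · 179.
g is a primitive root iff g^(358/q) ≢ 1 (mod 359) for each prime q ∈ {2, 179}.
g = 2: 2^179 ≡ 1 — hits 1, so not a primitive root.
g = 3: 3^179 ≡ 1 — hits 1, so not a primitive root.
g = 4: 4^179 ≡ 1 — hits 1, so not a primitive root.
g = 5: 5^179 ≡ 1 — hits 1, so not a primitive root.
g = 6: 6^179 ≡ 1 — hits 1, so not a primitive root.
g = 7: 7^179 ≡ 358; 7^2 ≡ 49 — none is 1, so 7 is a primitive root.
Hence the least primitive root of 359 is 7.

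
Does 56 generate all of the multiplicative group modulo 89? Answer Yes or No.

Yes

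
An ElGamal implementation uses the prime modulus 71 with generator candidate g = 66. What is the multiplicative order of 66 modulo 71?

10

The order of 66 must divide φ(71) = 71 − 1 = 70 = 2 · 5 · 7.
Divisors of 70: 1, 2, 5, 7, 10, 14, 35, 70.
Test each divisor d:
66^1 ≡ 66
66^2 ≡ 25
66^5 ≡ 70
66^7 ≡ 46
66^10 ≡ 1
The smallest such exponent is 10, so the order of 66 is 10.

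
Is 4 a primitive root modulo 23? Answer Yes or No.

φ(23) = 23 − 1 = 22 = 2 · 11.
An element g generates (Z/23Z)^× iff g^(22/q) ≢ 1 (mod 23) for each prime q ∈ {2, 11}.
4^11 ≡ 1 (mod 23)  [q = 2: ≡ 1 ✗]
4^2 ≡ 16 (mod 23)  [q = 11: ≢ 1 ✓]
The check at q = 2 fails, so 4 generates a proper subgroup.

No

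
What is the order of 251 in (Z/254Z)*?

63

ord(251) | φ(254) = φ(2)·φ(127) = 1·126 = 126 = 2 · 3^2 · 7.
Divisors of 126: 1, 2, 3, 6, 7, 9, 14, 18, 21, 42, 63, 126.
Evaluate successive powers at the divisors of 126:
251^1 ≡ 251 (mod 254)
251^2 ≡ 9 (mod 254)
251^3 ≡ 227 (mod 254)
251^6 ≡ 221 (mod 254)
251^7 ≡ 99 (mod 254)
251^9 ≡ 129 (mod 254)
251^14 ≡ 149 (mod 254)
251^18 ≡ 131 (mod 254)
251^21 ≡ 19 (mod 254)
251^42 ≡ 107 (mod 254)
251^63 ≡ 1 (mod 254) ✓
Therefore the multiplicative order of 251 modulo 254 is 63.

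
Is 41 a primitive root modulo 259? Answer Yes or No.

No

259 = 7 · 37 is a product of two distinct odd primes, so (Z/259Z)^× ≅ (Z/7Z)^× × (Z/37Z)^× is not cyclic.
No primitive root modulo 259 exists; in particular 41 is not one.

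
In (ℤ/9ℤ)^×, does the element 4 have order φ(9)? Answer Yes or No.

φ(9) = φ(3^2) = 3·(3−1) = 6 = 2 · 3.
It suffices to check that the order of 4 is not a proper divisor of 6: compute 4^(6/q) for q ∈ {2, 3}.
4^3 ≡ 1 (mod 9)  [q = 2: ≡ 1 ✗]
4^2 ≡ 7 (mod 9)  [q = 3: ≢ 1 ✓]
The check at q = 2 fails, so 4 generates a proper subgroup.

No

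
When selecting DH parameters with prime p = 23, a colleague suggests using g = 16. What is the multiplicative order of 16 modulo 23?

11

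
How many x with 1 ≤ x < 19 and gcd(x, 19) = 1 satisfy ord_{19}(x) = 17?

0

φ(19) = 19 − 1 = 18 = 2 · 3^2.
(Z/19Z)^× is cyclic (|G| = 18); a cyclic group of order m has exactly φ(d) elements of each order d | m, and none otherwise.
17 does not divide 18, so no element of (Z/19Z)^× has order 17.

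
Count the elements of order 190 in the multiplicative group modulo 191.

72

φ(191) = 191 − 1 = 190 = 2 · 5 · 19.
Since (Z/191Z)^× is cyclic of order 190, the number of elements of order d is φ(d) when d | 190 and 0 otherwise.
190 = 2 · 5 · 19 divides 190, and φ(190) = 72.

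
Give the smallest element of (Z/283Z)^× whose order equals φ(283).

3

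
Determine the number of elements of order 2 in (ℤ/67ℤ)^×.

1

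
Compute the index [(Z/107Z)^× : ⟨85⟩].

The order of 85 must divide φ(107) = 107 − 1 = 106 = 2 · 53.
Divisors of 106: 1, 2, 53, 106.
Test each divisor d:
85^1 ≡ 85 (mod 107)
85^2 ≡ 56 (mod 107)
85^53 ≡ 1 (mod 107) ✓
So ord_107(85) = 53, hence |⟨85⟩| = 53.
Index = |(Z/107Z)^×| / |⟨85⟩| = 106 / 53 = 2.

2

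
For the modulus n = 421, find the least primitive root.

φ(421) = 421 − 1 = 420 = 2^2 · 3 · 5 · 7.
Test candidates g = 2, 3, … against the prime factors q ∈ {2, 3, 5, 7} of φ(421): g is a generator iff g^(420/q) ≢ 1 for every such q.
g = 2: 2^210 ≡ 420; 2^140 ≡ 400; 2^84 ≡ 279; 2^60 ≡ 370 — none is 1, so 2 is a primitive root.
The smallest primitive root modulo 421 is 2.

2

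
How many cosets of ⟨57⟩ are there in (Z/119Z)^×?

Since 57 ∈ (Z/119Z)^×, its order divides φ(119) = φ(7·17) = (7−1)·(17−1) = 6·16 = 96 = 2^5 · 3.
Divisors of 96: 1, 2, 3, 4, 6, 8, 12, 16, 24, 32, 48, 96.
Evaluate successive powers at the divisors of 96:
57^1 ≡ 57 (mod 119)
57^2 ≡ 36 (mod 119)
57^3 ≡ 29 (mod 119)
57^4 ≡ 106 (mod 119)
57^6 ≡ 8 (mod 119)
57^8 ≡ 50 (mod 119)
57^12 ≡ 64 (mod 119)
57^16 ≡ 1 (mod 119) ✓
The order of 57 is 16, so the subgroup it generates has 16 elements.
[(Z/119Z)^× : ⟨57⟩] = 96/16 = 6.

6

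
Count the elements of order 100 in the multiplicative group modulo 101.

40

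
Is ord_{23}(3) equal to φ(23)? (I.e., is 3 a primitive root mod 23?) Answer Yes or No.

φ(23) = 23 − 1 = 22 = 2 · 11.
Test 3^(22/q) mod 23 for each prime factor q of 22:
3^11 ≡ 1 (mod 23)  [q = 2: ≡ 1 ✗]
3^2 ≡ 9 (mod 23)  [q = 11: ≢ 1 ✓]
The check at q = 2 fails, so 3 generates a proper subgroup.

No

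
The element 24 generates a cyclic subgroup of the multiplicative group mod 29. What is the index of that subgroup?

Since 24 ∈ (Z/29Z)^×, its order divides φ(29) = 29 − 1 = 28 = 2^2 · 7.
Divisors of 28: 1, 2, 4, 7, 14, 28.
Check 24^d mod 29 for each divisor in increasing order:
24^1 ≡ 24
24^2 ≡ 25
24^4 ≡ 16
24^7 ≡ 1
Thus |⟨24⟩| = ord(24) = 7.
Index = |(Z/29Z)^×| / |⟨24⟩| = 28 / 7 = 4.

4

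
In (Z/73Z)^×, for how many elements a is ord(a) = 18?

6

φ(73) = 73 − 1 = 72 = 2^3 · 3^2.
In a cyclic group of order 72, there are φ(d) elements of order d for each divisor d of 72, and zero for non-divisors.
18 = 2 · 3^2 divides 72, and φ(18) = 6.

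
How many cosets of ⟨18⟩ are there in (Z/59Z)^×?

1

Since 18 ∈ (Z/59Z)^×, its order divides φ(59) = 59 − 1 = 58 = 2 · 29.
Divisors of 58: 1, 2, 29, 58.
Test each divisor d:
18^1 ≡ 18
18^2 ≡ 29
18^29 ≡ 58
18^58 ≡ 1
Thus |⟨18⟩| = ord(18) = 58.
[(Z/59Z)^× : ⟨18⟩] = 58/58 = 1.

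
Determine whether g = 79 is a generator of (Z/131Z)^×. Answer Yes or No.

No

φ(131) = 131 − 1 = 130 = 2 · 5 · 13.
It suffices to check that the order of 79 is not a proper divisor of 130: compute 79^(130/q) for q ∈ {2, 5, 13}.
79^65 ≡ 130 (mod 131)  [q = 2: ≢ 1 ✓]
79^26 ≡ 1 (mod 131)  [q = 5: ≡ 1 ✗]
79^10 ≡ 99 (mod 131)  [q = 13: ≢ 1 ✓]
The check at q = 5 fails, so 79 generates a proper subgroup.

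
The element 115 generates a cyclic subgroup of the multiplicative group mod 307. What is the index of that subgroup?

18

Since 115 ∈ (Z/307Z)^×, its order divides φ(307) = 307 − 1 = 306 = 2 · 3^2 · 17.
Divisors of 306: 1, 2, 3, 6, 9, 17, 18, 34, 51, 102, 153, 306.
Compute 115^d (mod 307) for the divisors d until we hit 1:
115^1 ≡ 115 (mod 307)
115^2 ≡ 24 (mod 307)
115^3 ≡ 304 (mod 307)
115^6 ≡ 9 (mod 307)
115^9 ≡ 280 (mod 307)
115^17 ≡ 1 (mod 307) ✓
Thus |⟨115⟩| = ord(115) = 17.
The index is φ(307) / ord(115) = 306 / 17 = 18.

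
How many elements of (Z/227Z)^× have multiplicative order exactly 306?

0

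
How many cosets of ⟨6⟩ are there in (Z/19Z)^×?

2

By Lagrange's theorem, ord_19(6) divides φ(19) = 19 − 1 = 18 = 2 · 3^2.
Divisors of 18: 1, 2, 3, 6, 9, 18.
Compute 6^d (mod 19) for the divisors d until we hit 1:
6^1 ≡ 6 (mod 19)
6^2 ≡ 17 (mod 19)
6^3 ≡ 7 (mod 19)
6^6 ≡ 11 (mod 19)
6^9 ≡ 1 (mod 19) ✓
The order of 6 is 9, so the subgroup it generates has 9 elements.
Index = |(Z/19Z)^×| / |⟨6⟩| = 18 / 9 = 2.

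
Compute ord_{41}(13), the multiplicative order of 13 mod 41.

40

ord(13) | φ(41) = 41 − 1 = 40 = 2^3 · 5.
Divisors of 40: 1, 2, 4, 5, 8, 10, 20, 40.
Test each divisor d:
13^1 ≡ 13 (mod 41)
13^2 ≡ 5 (mod 41)
13^4 ≡ 25 (mod 41)
13^5 ≡ 38 (mod 41)
13^8 ≡ 10 (mod 41)
13^10 ≡ 9 (mod 41)
13^20 ≡ 40 (mod 41)
13^40 ≡ 1 (mod 41) ✓
The smallest such exponent is 40, so the order of 13 is 40.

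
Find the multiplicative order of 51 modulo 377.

By Lagrange's theorem, ord_377(51) divides φ(377) = φ(13·29) = (13−1)·(29−1) = 12·28 = 336 = 2^4 · 3 · 7.
Divisors of 336: 1, 2, 3, 4, 6, 7, 8, 12, 14, 16, 21, 24, 28, 42, 48, 56, 84, 112, 168, 336.
Test each divisor d:
51^1 ≡ 51
51^2 ≡ 339
51^3 ≡ 324
51^4 ≡ 313
51^6 ≡ 170
51^7 ≡ 376
51^8 ≡ 326
51^12 ≡ 248
51^14 ≡ 1
So ord_377(51) = 14.

14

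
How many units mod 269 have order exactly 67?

φ(269) = 269 − 1 = 268 = 2^2 · 67.
(Z/269Z)^× is cyclic (|G| = 268); a cyclic group of order m has exactly φ(d) elements of each order d | m, and none otherwise.
67 | 268, and φ(67) = 67 − 1 = 66.

66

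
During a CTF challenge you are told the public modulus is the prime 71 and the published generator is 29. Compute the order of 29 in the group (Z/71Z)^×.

35

The order of 29 must divide φ(71) = 71 − 1 = 70 = 2 · 5 · 7.
Divisors of 70: 1, 2, 5, 7, 10, 14, 35, 70.
Evaluate successive powers at the divisors of 70:
29^1 ≡ 29 (mod 71)
29^2 ≡ 60 (mod 71)
29^5 ≡ 30 (mod 71)
29^7 ≡ 25 (mod 71)
29^10 ≡ 48 (mod 71)
29^14 ≡ 57 (mod 71)
29^35 ≡ 1 (mod 71) ✓
So ord_71(29) = 35.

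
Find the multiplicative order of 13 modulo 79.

The order of 13 must divide φ(79) = 79 − 1 = 78 = 2 · 3 · 13.
Divisors of 78: 1, 2, 3, 6, 13, 26, 39, 78.
Evaluate successive powers at the divisors of 78:
13^1 ≡ 13 (mod 79)
13^2 ≡ 11 (mod 79)
13^3 ≡ 64 (mod 79)
13^6 ≡ 67 (mod 79)
13^13 ≡ 55 (mod 79)
13^26 ≡ 23 (mod 79)
13^39 ≡ 1 (mod 79) ✓
The smallest such exponent is 39, so the order of 13 is 39.

39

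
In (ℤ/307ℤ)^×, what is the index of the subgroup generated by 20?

17

By Lagrange's theorem, ord_307(20) divides φ(307) = 307 − 1 = 306 = 2 · 3^2 · 17.
Divisors of 306: 1, 2, 3, 6, 9, 17, 18, 34, 51, 102, 153, 306.
Check 20^d mod 307 for each divisor in increasing order:
20^1 ≡ 20
20^2 ≡ 93
20^3 ≡ 18
20^6 ≡ 17
20^9 ≡ 306
20^17 ≡ 261
20^18 ≡ 1
Thus |⟨20⟩| = ord(20) = 18.
[(Z/307Z)^× : ⟨20⟩] = 306/18 = 17.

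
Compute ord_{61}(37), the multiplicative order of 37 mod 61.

20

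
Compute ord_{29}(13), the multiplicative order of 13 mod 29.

14

Since 13 ∈ (Z/29Z)^×, its order divides φ(29) = 29 − 1 = 28 = 2^2 · 7.
Divisors of 28: 1, 2, 4, 7, 14, 28.
Compute 13^d (mod 29) for the divisors d until we hit 1:
13^1 ≡ 13 (mod 29)
13^2 ≡ 24 (mod 29)
13^4 ≡ 25 (mod 29)
13^7 ≡ 28 (mod 29)
13^14 ≡ 1 (mod 29) ✓
So ord_29(13) = 14.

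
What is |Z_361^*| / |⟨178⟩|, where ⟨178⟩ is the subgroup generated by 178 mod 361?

6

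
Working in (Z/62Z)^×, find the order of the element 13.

Since 13 ∈ (Z/62Z)^×, its order divides φ(62) = φ(2)·φ(31) = 1·30 = 30 = 2 · 3 · 5.
Divisors of 30: 1, 2, 3, 5, 6, 10, 15, 30.
Test each divisor d:
13^1 ≡ 13
13^2 ≡ 45
13^3 ≡ 27
13^5 ≡ 37
13^6 ≡ 47
13^10 ≡ 5
13^15 ≡ 61
13^30 ≡ 1
Hence ord(13) = 30.

30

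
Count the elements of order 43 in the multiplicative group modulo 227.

0

φ(227) = 227 − 1 = 226 = 2 · 113.
Since (Z/227Z)^× is cyclic of order 226, the number of elements of order d is φ(d) when d | 226 and 0 otherwise.
Here 226 is not a multiple of 43, so there are no elements of order 43.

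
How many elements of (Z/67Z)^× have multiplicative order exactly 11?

10

φ(67) = 67 − 1 = 66 = 2 · 3 · 11.
In a cyclic group of order 66, there are φ(d) elements of order d for each divisor d of 66, and zero for non-divisors.
11 | 66, and φ(11) = 11 − 1 = 10.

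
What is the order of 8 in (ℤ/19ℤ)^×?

6

ord(8) | φ(19) = 19 − 1 = 18 = 2 · 3^2.
Divisors of 18: 1, 2, 3, 6, 9, 18.
Compute 8^d (mod 19) for the divisors d until we hit 1:
8^1 ≡ 8
8^2 ≡ 7
8^3 ≡ 18
8^6 ≡ 1
Hence ord(8) = 6.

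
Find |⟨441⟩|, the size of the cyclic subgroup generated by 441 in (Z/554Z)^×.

ord(441) | φ(554) = φ(2)·φ(277) = 1·276 = 276 = 2^2 · 3 · 23.
Divisors of 276: 1, 2, 3, 4, 6, 12, 23, 46, 69, 92, 138, 276.
Test each divisor d:
441^1 ≡ 441
441^2 ≡ 27
441^3 ≡ 273
441^4 ≡ 175
441^6 ≡ 293
441^12 ≡ 533
441^23 ≡ 1
So ord_554(441) = 23.

23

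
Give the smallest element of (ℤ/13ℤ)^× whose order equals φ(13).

φ(13) = 13 − 1 = 12 = 2^2 · 3.
g is a primitive root iff g^(12/q) ≢ 1 (mod 13) for each prime q ∈ {2, 3}.
g = 2: 2^6 ≡ 12; 2^4 ≡ 3 — none is 1, so 2 is a primitive root.
The smallest primitive root modulo 13 is 2.

2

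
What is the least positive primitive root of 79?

φ(79) = 79 − 1 = 78 = 2 · 3 · 13.
Test candidates g = 2, 3, … against the prime factors q ∈ {2, 3, 13} of φ(79): g is a generator iff g^(78/q) ≢ 1 for every such q.
g = 2: 2^39 ≡ 1 — hits 1, so not a primitive root.
g = 3: 3^39 ≡ 78; 3^26 ≡ 23; 3^6 ≡ 18 — none is 1, so 3 is a primitive root.
The smallest primitive root modulo 79 is 3.

3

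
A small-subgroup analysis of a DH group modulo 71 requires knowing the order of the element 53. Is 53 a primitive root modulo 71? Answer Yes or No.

Yes

φ(71) = 71 − 1 = 70 = 2 · 5 · 7.
An element g generates (Z/71Z)^× iff g^(70/q) ≢ 1 (mod 71) for each prime q ∈ {2, 5, 7}.
53^35 ≡ 70 (mod 71)  [q = 2: ≢ 1 ✓]
53^14 ≡ 57 (mod 71)  [q = 5: ≢ 1 ✓]
53^10 ≡ 37 (mod 71)  [q = 7: ≢ 1 ✓]
All checks pass, so 53 has order 70 and is a primitive root modulo 71.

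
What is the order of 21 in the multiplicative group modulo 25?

ord(21) | φ(25) = φ(5^2) = 5·(5−1) = 20 = 2^2 · 5.
Divisors of 20: 1, 2, 4, 5, 10, 20.
Test each divisor d:
21^1 ≡ 21 (mod 25)
21^2 ≡ 16 (mod 25)
21^4 ≡ 6 (mod 25)
21^5 ≡ 1 (mod 25) ✓
Therefore the multiplicative order of 21 modulo 25 is 5.

5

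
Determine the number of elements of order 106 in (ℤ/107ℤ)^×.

φ(107) = 107 − 1 = 106 = 2 · 53.
(Z/107Z)^× is cyclic (|G| = 106); a cyclic group of order m has exactly φ(d) elements of each order d | m, and none otherwise.
106 = 2 · 53 divides 106, and φ(106) = 52.

52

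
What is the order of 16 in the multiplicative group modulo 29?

7

The order of 16 must divide φ(29) = 29 − 1 = 28 = 2^2 · 7.
Divisors of 28: 1, 2, 4, 7, 14, 28.
Test each divisor d:
16^1 ≡ 16 (mod 29)
16^2 ≡ 24 (mod 29)
16^4 ≡ 25 (mod 29)
16^7 ≡ 1 (mod 29) ✓
The smallest such exponent is 7, so the order of 16 is 7.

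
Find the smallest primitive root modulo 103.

5

φ(103) = 103 − 1 = 102 = 2 · 3 · 17.
Test candidates g = 2, 3, … against the prime factors q ∈ {2, 3, 17} of φ(103): g is a generator iff g^(102/q) ≢ 1 for every such q.
g = 2: 2^51 ≡ 1 — hits 1, so not a primitive root.
g = 3: 3^51 ≡ 102; 3^34 ≡ 1 — hits 1, so not a primitive root.
g = 4: 4^51 ≡ 1 — hits 1, so not a primitive root.
g = 5: 5^51 ≡ 102; 5^34 ≡ 56; 5^6 ≡ 72 — none is 1, so 5 is a primitive root.
So 5 is the smallest generator of (Z/103Z)^×.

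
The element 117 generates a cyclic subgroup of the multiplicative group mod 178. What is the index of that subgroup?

1

The order of 117 must divide φ(178) = φ(2)·φ(89) = 1·88 = 88 = 2^3 · 11.
Divisors of 88: 1, 2, 4, 8, 11, 22, 44, 88.
Compute 117^d (mod 178) for the divisors d until we hit 1:
117^1 ≡ 117
117^2 ≡ 161
117^4 ≡ 111
117^8 ≡ 39
117^11 ≡ 37
117^22 ≡ 123
117^44 ≡ 177
117^88 ≡ 1
So ord_178(117) = 88, hence |⟨117⟩| = 88.
[(Z/178Z)^× : ⟨117⟩] = 88/88 = 1.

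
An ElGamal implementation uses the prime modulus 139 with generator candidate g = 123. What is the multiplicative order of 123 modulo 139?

Since 123 ∈ (Z/139Z)^×, its order divides φ(139) = 139 − 1 = 138 = 2 · 3 · 23.
Divisors of 138: 1, 2, 3, 6, 23, 46, 69, 138.
Check 123^d mod 139 for each divisor in increasing order:
123^1 ≡ 123 (mod 139)
123^2 ≡ 117 (mod 139)
123^3 ≡ 74 (mod 139)
123^6 ≡ 55 (mod 139)
123^23 ≡ 97 (mod 139)
123^46 ≡ 96 (mod 139)
123^69 ≡ 138 (mod 139)
123^138 ≡ 1 (mod 139) ✓
The smallest such exponent is 138, so the order of 123 is 138.

138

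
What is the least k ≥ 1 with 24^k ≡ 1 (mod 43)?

21

ord(24) | φ(43) = 43 − 1 = 42 = 2 · 3 · 7.
Divisors of 42: 1, 2, 3, 6, 7, 14, 21, 42.
Check 24^d mod 43 for each divisor in increasing order:
24^1 ≡ 24 (mod 43)
24^2 ≡ 17 (mod 43)
24^3 ≡ 21 (mod 43)
24^6 ≡ 11 (mod 43)
24^7 ≡ 6 (mod 43)
24^14 ≡ 36 (mod 43)
24^21 ≡ 1 (mod 43) ✓
The smallest such exponent is 21, so the order of 24 is 21.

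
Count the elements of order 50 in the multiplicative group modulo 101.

φ(101) = 101 − 1 = 100 = 2^2 · 5^2.
(Z/101Z)^× is cyclic (|G| = 100); a cyclic group of order m has exactly φ(d) elements of each order d | m, and none otherwise.
50 = 2 · 5^2 divides 100, and φ(50) = 20.

20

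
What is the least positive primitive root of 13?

2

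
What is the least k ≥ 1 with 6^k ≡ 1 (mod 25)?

By Lagrange's theorem, ord_25(6) divides φ(25) = φ(5^2) = 5·(5−1) = 20 = 2^2 · 5.
Divisors of 20: 1, 2, 4, 5, 10, 20.
Test each divisor d:
6^1 ≡ 6 (mod 25)
6^2 ≡ 11 (mod 25)
6^4 ≡ 21 (mod 25)
6^5 ≡ 1 (mod 25) ✓
So ord_25(6) = 5.

5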